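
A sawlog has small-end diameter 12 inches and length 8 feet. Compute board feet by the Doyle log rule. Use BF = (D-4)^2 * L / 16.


Doyle: BF = (D - 4)^2 * L / 16
Adjusted diameter = 12 - 4 = 8 in
(D-4)^2 = 8^2 = 64
BF = 64 * 8 / 16 = 32 BF

32


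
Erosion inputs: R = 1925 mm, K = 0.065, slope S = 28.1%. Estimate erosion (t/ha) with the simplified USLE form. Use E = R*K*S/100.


Formula: E = R * K * S / 100  (simplified USLE)
R * K = 1925 * 0.065 = 125.125
E = 125.125 * 28.1 / 100 = 35.16 t/ha

35.16


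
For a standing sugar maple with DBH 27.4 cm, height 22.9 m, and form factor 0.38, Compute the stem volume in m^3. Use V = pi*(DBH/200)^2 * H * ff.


Formula: V = pi * (DBH/200)^2 * H * ff
Radius = DBH/200 = 27.4/200 = 0.137 m
Radius^2 = 0.137^2 = 0.018769 m^2
V = pi * 0.018769 * 22.9 * 0.38
V = 0.513 m^3

0.513


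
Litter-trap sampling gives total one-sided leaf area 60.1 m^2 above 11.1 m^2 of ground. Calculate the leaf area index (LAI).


Formula: LAI = total leaf area / ground area  (dimensionless)
LAI = 60.1 m^2 / 11.1 m^2
LAI = 5.41

5.41


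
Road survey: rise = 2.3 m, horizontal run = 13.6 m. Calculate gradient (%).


Formula: Gradient = rise / run * 100
Gradient = 2.3 / 13.6 * 100 = 16.9%

16.9


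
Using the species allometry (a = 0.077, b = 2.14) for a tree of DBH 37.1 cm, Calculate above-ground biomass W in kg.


Formula: W = a * DBH^b  (allometric power law)
DBH^b = 37.1^2.14 = 2282.7595
W = 0.077 * 2282.7595 = 175.8 kg

175.8


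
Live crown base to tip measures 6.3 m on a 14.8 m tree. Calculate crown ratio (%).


Formula: Crown Ratio = (Crown Length / Total Height) * 100
CR = (6.3 m / 14.8 m) * 100
CR = 0.4257 * 100 = 42.6%

42.6


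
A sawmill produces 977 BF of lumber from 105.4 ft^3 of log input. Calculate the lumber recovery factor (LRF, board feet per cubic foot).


Formula: LRF = Lumber Output (BF) / Log Input (ft^3)
LRF = 977 BF / 105.4 ft^3
LRF = 9.27 BF/ft^3

9.27


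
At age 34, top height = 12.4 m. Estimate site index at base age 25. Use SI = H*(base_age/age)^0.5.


Formula: SI = H_dom * (base_age / age)^0.5
Age ratio = 25 / 34 = 0.73529
sqrt(age_ratio) = 0.85749
SI = 12.4 * 0.85749 = 10.6 m

10.6


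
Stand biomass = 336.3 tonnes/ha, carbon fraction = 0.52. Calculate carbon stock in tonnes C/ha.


Formula: Carbon Stock = Biomass * Carbon Fraction
C = 336.3 t/ha * 0.52
C = 174.9 t C/ha

174.9


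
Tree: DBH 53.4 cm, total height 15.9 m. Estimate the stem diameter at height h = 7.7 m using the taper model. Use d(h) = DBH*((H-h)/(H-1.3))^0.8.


Taper: d(h) = DBH * ((H - h) / (H - 1.3))^0.8
Numerator = H - h = 15.9 - 7.7 = 8.2 m
Denominator = H - 1.3 = 15.9 - 1.3 = 14.6 m
Ratio = 8.2 / 14.6 = 0.56164
d = 53.4 * 0.56164^0.8 = 33.7 cm

33.7


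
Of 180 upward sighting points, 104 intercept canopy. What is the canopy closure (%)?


Formula: Canopy closure = covered points / total points * 100
Closure = 104 / 180 * 100
Closure = 0.5778 * 100 = 57.8%

57.8


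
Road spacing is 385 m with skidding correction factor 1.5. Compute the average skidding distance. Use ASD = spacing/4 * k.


Formula: ASD = (spacing / 4) * correction
Uncorrected distance = spacing / 4 = 385 / 4 = 96.25 m
ASD = 96.25 * 1.5 = 144 m

144


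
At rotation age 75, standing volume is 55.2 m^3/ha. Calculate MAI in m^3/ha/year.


Formula: MAI = Total Volume / Stand Age
MAI = 55.2 m^3/ha / 75 years
MAI = 0.74 m^3/ha/year

0.74


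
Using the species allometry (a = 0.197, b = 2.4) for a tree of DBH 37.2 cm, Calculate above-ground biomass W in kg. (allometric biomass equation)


Formula: W = a * DBH^b  (allometric power law)
DBH^b = 37.2^2.4 = 5878.9945
W = 0.197 * 5878.9945 = 1158.2 kg

1158.2


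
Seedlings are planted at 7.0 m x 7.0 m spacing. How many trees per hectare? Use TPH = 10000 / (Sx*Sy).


Formula: TPH = 10000 m^2/ha / (spacing_x * spacing_y)
Area per tree = 7.0 m * 7.0 m = 49.0 m^2
TPH = 10000 / 49.0 = 204 trees/ha

204


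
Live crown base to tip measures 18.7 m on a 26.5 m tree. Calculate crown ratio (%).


Formula: Crown Ratio = (Crown Length / Total Height) * 100
CR = (18.7 m / 26.5 m) * 100
CR = 0.7057 * 100 = 70.6%

70.6


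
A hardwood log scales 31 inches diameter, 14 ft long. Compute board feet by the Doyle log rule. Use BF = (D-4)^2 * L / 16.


Doyle: BF = (D - 4)^2 * L / 16
Adjusted diameter = 31 - 4 = 27 in
(D-4)^2 = 27^2 = 729
BF = 729 * 14 / 16 = 638 BF

638


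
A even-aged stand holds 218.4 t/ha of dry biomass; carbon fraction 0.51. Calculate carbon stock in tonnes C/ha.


Formula: Carbon Stock = Biomass * Carbon Fraction
C = 218.4 t/ha * 0.51
C = 111.4 t C/ha

111.4


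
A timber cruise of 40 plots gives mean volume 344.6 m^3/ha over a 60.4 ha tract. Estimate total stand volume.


Formula: Total Volume = Mean Volume per ha * Total Area
Total Volume = 344.6 m^3/ha * 60.4 ha
Total Volume = 20814 m^3

20814


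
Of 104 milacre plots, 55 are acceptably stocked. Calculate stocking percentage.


Formula: Stocking % = stocked plots / total plots * 100
Stocking = 55 / 104 * 100
Stocking = 0.5288 * 100 = 52.9%

52.9


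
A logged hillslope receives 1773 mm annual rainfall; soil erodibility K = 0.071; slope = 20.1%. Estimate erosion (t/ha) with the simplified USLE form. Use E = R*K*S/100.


Formula: E = R * K * S / 100  (simplified USLE)
R * K = 1773 * 0.071 = 125.883
E = 125.883 * 20.1 / 100 = 25.3 t/ha

25.3


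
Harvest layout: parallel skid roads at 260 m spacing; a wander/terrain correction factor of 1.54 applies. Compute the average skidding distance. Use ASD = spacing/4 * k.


Formula: ASD = (spacing / 4) * correction
Uncorrected distance = spacing / 4 = 260 / 4 = 65 m
ASD = 65 * 1.54 = 100 m

100


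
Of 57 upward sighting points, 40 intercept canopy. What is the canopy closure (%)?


Formula: Canopy closure = covered points / total points * 100
Closure = 40 / 57 * 100
Closure = 0.7018 * 100 = 70.2%

70.2


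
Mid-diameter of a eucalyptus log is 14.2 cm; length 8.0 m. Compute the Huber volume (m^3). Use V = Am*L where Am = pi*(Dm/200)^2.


Huber: V = Am * L,  Am = pi*(Dm/200)^2
Am = pi*(14.2/200)^2 = 0.015837 m^2
V = 0.015837*8.0 = 0.1267 m^3

0.1267


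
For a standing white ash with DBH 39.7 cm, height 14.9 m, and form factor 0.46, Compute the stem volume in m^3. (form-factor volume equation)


Formula: V = pi * (DBH/200)^2 * H * ff
Radius = DBH/200 = 39.7/200 = 0.1985 m
Radius^2 = 0.1985^2 = 0.03940225 m^2
V = pi * 0.03940225 * 14.9 * 0.46
V = 0.848 m^3

0.848


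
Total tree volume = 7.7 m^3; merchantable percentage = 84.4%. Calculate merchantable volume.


Formula: MV = V_total * (merchantable_pct / 100)
Merchantable fraction = 84.4% / 100 = 0.844
MV = 7.7 m^3 * 0.844 = 6.499 m^3

6.499


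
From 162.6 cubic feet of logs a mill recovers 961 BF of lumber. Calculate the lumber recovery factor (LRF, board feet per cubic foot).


Formula: LRF = Lumber Output (BF) / Log Input (ft^3)
LRF = 961 BF / 162.6 ft^3
LRF = 5.91 BF/ft^3

5.91


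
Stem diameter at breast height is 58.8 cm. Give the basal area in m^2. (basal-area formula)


Formula: BA = pi * (DBH/2)^2 / 10000  (cm^2 to m^2)
Radius = DBH/2 = 58.8/2 = 29.4 cm
BA = pi * 29.4^2 / 10000
   = 2715.467 cm^2 / 10000
   = 0.2715 m^2

0.2715


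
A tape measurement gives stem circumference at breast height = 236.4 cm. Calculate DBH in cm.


Formula: DBH = C / pi
DBH = 236.4 / pi
pi = 3.14159...
DBH = 75.2 cm

75.2


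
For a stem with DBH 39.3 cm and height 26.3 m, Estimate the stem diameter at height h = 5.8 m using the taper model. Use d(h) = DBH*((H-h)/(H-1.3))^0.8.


Taper: d(h) = DBH * ((H - h) / (H - 1.3))^0.8
Numerator = H - h = 26.3 - 5.8 = 20.5 m
Denominator = H - 1.3 = 26.3 - 1.3 = 25.0 m
Ratio = 20.5 / 25.0 = 0.82
d = 39.3 * 0.82^0.8 = 33.5 cm

33.5


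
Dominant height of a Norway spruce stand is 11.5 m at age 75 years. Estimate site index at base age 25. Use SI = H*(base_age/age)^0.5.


Formula: SI = H_dom * (base_age / age)^0.5
Age ratio = 25 / 75 = 0.33333
sqrt(age_ratio) = 0.57735
SI = 11.5 * 0.57735 = 6.6 m

6.6


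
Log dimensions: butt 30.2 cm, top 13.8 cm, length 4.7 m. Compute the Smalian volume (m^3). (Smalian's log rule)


Smalian: V = (A1 + A2)/2 * L,  A = pi*(D/200)^2
A1 = pi*(30.2/200)^2 = 0.071631 m^2
A2 = pi*(13.8/200)^2 = 0.014957 m^2
V = (0.071631+0.014957)/2*4.7 = 0.2035 m^3

0.2035


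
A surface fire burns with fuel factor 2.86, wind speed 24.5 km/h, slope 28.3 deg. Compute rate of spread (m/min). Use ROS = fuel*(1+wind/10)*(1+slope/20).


Formula: ROS = fuel * (1 + wind/10) * (1 + slope/20)
Wind factor = 1 + 24.5/10 = 3.45
Slope factor = 1 + 28.3/20 = 2.415
ROS = 2.86 * 3.45 * 2.415 = 23.83 m/min

23.83


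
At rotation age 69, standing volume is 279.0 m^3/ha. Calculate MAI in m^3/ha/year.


Formula: MAI = Total Volume / Stand Age
MAI = 279.0 m^3/ha / 69 years
MAI = 4.04 m^3/ha/year

4.04


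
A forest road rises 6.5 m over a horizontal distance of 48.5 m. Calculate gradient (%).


Formula: Gradient = rise / run * 100
Gradient = 6.5 / 48.5 * 100 = 13.4%

13.4


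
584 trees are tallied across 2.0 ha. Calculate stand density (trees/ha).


Formula: Stand Density = N_trees / Area_ha
Density = 584 trees / 2.0 ha
Density = 292 trees/ha

292


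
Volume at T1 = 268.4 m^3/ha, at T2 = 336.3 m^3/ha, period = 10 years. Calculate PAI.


Formula: PAI = (V_T2 - V_T1) / (T2 - T1)
Volume increment = 336.3 - 268.4 = 67.9 m^3/ha
PAI = 67.9 / 10 = 6.79 m^3/ha/year

6.79


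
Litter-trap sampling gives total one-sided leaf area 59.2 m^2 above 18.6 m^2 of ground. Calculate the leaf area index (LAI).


Formula: LAI = total leaf area / ground area  (dimensionless)
LAI = 59.2 m^2 / 18.6 m^2
LAI = 3.18

3.18


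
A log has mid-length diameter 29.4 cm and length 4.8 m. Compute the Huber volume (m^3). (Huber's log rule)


Huber: V = Am * L,  Am = pi*(Dm/200)^2
Am = pi*(29.4/200)^2 = 0.067887 m^2
V = 0.067887*4.8 = 0.3259 m^3

0.3259


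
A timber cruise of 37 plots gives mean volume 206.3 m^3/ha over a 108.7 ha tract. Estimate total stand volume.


Formula: Total Volume = Mean Volume per ha * Total Area
Total Volume = 206.3 m^3/ha * 108.7 ha
Total Volume = 22425 m^3

22425


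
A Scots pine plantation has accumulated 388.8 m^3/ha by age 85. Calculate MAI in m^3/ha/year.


Formula: MAI = Total Volume / Stand Age
MAI = 388.8 m^3/ha / 85 years
MAI = 4.57 m^3/ha/year

4.57


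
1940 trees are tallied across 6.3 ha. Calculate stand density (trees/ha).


Formula: Stand Density = N_trees / Area_ha
Density = 1940 trees / 6.3 ha
Density = 308 trees/ha

308


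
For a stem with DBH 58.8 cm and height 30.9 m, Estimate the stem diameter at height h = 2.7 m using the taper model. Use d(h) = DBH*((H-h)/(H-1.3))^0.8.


Taper: d(h) = DBH * ((H - h) / (H - 1.3))^0.8
Numerator = H - h = 30.9 - 2.7 = 28.2 m
Denominator = H - 1.3 = 30.9 - 1.3 = 29.6 m
Ratio = 28.2 / 29.6 = 0.9527
d = 58.8 * 0.9527^0.8 = 56.6 cm

56.6


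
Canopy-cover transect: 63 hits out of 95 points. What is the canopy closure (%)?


Formula: Canopy closure = covered points / total points * 100
Closure = 63 / 95 * 100
Closure = 0.6632 * 100 = 66.3%

66.3


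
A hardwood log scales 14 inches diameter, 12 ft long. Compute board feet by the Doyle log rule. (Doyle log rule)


Doyle: BF = (D - 4)^2 * L / 16
Adjusted diameter = 14 - 4 = 10 in
(D-4)^2 = 10^2 = 100
BF = 100 * 12 / 16 = 75 BF

75


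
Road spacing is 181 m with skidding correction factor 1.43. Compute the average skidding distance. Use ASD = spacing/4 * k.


Formula: ASD = (spacing / 4) * correction
Uncorrected distance = spacing / 4 = 181 / 4 = 45.25 m
ASD = 45.25 * 1.43 = 65 m

65


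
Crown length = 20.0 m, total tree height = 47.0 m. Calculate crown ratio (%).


Formula: Crown Ratio = (Crown Length / Total Height) * 100
CR = (20.0 m / 47.0 m) * 100
CR = 0.4255 * 100 = 42.6%

42.6


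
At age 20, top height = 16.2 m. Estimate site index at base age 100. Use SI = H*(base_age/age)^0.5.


Formula: SI = H_dom * (base_age / age)^0.5
Age ratio = 100 / 20 = 5.0
sqrt(age_ratio) = 2.23607
SI = 16.2 * 2.23607 = 36.2 m

36.2


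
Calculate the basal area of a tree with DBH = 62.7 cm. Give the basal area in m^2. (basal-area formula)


Formula: BA = pi * (DBH/2)^2 / 10000  (cm^2 to m^2)
Radius = DBH/2 = 62.7/2 = 31.35 cm
BA = pi * 31.35^2 / 10000
   = 3087.6279 cm^2 / 10000
   = 0.3088 m^2

0.3088


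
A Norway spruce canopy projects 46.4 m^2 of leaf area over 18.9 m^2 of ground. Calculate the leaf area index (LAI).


Formula: LAI = total leaf area / ground area  (dimensionless)
LAI = 46.4 m^2 / 18.9 m^2
LAI = 2.46

2.46


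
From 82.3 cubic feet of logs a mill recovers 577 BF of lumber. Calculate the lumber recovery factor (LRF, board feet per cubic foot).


Formula: LRF = Lumber Output (BF) / Log Input (ft^3)
LRF = 577 BF / 82.3 ft^3
LRF = 7.01 BF/ft^3

7.01


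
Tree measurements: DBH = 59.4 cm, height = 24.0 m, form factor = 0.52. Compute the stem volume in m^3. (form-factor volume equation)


Formula: V = pi * (DBH/200)^2 * H * ff
Radius = DBH/200 = 59.4/200 = 0.297 m
Radius^2 = 0.297^2 = 0.088209 m^2
V = pi * 0.088209 * 24.0 * 0.52
V = 3.458 m^3

3.458


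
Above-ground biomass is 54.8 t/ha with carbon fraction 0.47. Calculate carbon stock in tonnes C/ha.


Formula: Carbon Stock = Biomass * Carbon Fraction
C = 54.8 t/ha * 0.47
C = 25.8 t C/ha

25.8


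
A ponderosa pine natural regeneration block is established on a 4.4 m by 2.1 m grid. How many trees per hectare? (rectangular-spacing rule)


Formula: TPH = 10000 m^2/ha / (spacing_x * spacing_y)
Area per tree = 4.4 m * 2.1 m = 9.24 m^2
TPH = 10000 / 9.24 = 1082 trees/ha

1082


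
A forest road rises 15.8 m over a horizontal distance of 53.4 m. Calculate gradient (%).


Formula: Gradient = rise / run * 100
Gradient = 15.8 / 53.4 * 100 = 29.6%

29.6


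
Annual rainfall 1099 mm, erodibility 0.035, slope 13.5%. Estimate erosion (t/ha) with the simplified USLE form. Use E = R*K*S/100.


Formula: E = R * K * S / 100  (simplified USLE)
R * K = 1099 * 0.035 = 38.465
E = 38.465 * 13.5 / 100 = 5.19 t/ha

5.19


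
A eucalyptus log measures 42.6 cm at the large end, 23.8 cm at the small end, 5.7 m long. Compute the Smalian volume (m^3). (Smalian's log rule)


Smalian: V = (A1 + A2)/2 * L,  A = pi*(D/200)^2
A1 = pi*(42.6/200)^2 = 0.142531 m^2
A2 = pi*(23.8/200)^2 = 0.044488 m^2
V = (0.142531+0.044488)/2*5.7 = 0.533 m^3

0.533


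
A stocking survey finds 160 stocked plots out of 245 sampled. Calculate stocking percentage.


Formula: Stocking % = stocked plots / total plots * 100
Stocking = 160 / 245 * 100
Stocking = 0.6531 * 100 = 65.3%

65.3


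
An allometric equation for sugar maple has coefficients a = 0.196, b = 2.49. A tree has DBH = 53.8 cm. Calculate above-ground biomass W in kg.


Formula: W = a * DBH^b  (allometric power law)
DBH^b = 53.8^2.49 = 20400.8314
W = 0.196 * 20400.8314 = 3998.6 kg

3998.6


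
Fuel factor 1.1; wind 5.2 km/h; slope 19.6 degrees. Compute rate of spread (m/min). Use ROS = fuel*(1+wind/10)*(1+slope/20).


Formula: ROS = fuel * (1 + wind/10) * (1 + slope/20)
Wind factor = 1 + 5.2/10 = 1.52
Slope factor = 1 + 19.6/20 = 1.98
ROS = 1.1 * 1.52 * 1.98 = 3.31 m/min

3.31


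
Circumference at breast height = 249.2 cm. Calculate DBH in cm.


Formula: DBH = C / pi
DBH = 249.2 / pi
pi = 3.14159...
DBH = 79.3 cm

79.3


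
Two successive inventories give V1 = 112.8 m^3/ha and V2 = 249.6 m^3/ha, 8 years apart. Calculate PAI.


Formula: PAI = (V_T2 - V_T1) / (T2 - T1)
Volume increment = 249.6 - 112.8 = 136.8 m^3/ha
PAI = 136.8 / 8 = 17.1 m^3/ha/year

17.1


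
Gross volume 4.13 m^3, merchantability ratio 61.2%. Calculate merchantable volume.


Formula: MV = V_total * (merchantable_pct / 100)
Merchantable fraction = 61.2% / 100 = 0.612
MV = 4.13 m^3 * 0.612 = 2.528 m^3

2.528


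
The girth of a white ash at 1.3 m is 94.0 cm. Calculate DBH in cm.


Formula: DBH = C / pi
DBH = 94.0 / pi
pi = 3.14159...
DBH = 29.9 cm

29.9


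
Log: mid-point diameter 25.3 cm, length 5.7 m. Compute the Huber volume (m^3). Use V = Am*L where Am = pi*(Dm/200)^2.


Huber: V = Am * L,  Am = pi*(Dm/200)^2
Am = pi*(25.3/200)^2 = 0.050273 m^2
V = 0.050273*5.7 = 0.2866 m^3

0.2866


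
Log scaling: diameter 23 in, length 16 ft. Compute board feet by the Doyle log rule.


Doyle: BF = (D - 4)^2 * L / 16
Adjusted diameter = 23 - 4 = 19 in
(D-4)^2 = 19^2 = 361
BF = 361 * 16 / 16 = 361 BF

361


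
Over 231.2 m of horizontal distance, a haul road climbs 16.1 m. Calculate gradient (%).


Formula: Gradient = rise / run * 100
Gradient = 16.1 / 231.2 * 100 = 7.0%

7.0


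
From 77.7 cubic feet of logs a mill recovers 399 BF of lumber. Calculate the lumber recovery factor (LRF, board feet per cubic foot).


Formula: LRF = Lumber Output (BF) / Log Input (ft^3)
LRF = 399 BF / 77.7 ft^3
LRF = 5.14 BF/ft^3

5.14


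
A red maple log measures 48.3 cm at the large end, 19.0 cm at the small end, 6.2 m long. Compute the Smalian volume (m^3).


Smalian: V = (A1 + A2)/2 * L,  A = pi*(D/200)^2
A1 = pi*(48.3/200)^2 = 0.183225 m^2
A2 = pi*(19.0/200)^2 = 0.028353 m^2
V = (0.183225+0.028353)/2*6.2 = 0.6559 m^3

0.6559


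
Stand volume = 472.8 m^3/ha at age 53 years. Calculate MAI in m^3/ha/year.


Formula: MAI = Total Volume / Stand Age
MAI = 472.8 m^3/ha / 53 years
MAI = 8.92 m^3/ha/year

8.92


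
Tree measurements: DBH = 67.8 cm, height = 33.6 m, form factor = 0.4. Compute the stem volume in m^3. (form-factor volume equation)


Formula: V = pi * (DBH/200)^2 * H * ff
Radius = DBH/200 = 67.8/200 = 0.339 m
Radius^2 = 0.339^2 = 0.114921 m^2
V = pi * 0.114921 * 33.6 * 0.4
V = 4.852 m^3

4.852


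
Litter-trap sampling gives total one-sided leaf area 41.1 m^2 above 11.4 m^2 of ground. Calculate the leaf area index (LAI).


Formula: LAI = total leaf area / ground area  (dimensionless)
LAI = 41.1 m^2 / 11.4 m^2
LAI = 3.61

3.61


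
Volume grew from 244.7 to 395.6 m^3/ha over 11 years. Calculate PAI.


Formula: PAI = (V_T2 - V_T1) / (T2 - T1)
Volume increment = 395.6 - 244.7 = 150.9 m^3/ha
PAI = 150.9 / 11 = 13.72 m^3/ha/year

13.72


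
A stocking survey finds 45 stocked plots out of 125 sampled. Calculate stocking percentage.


Formula: Stocking % = stocked plots / total plots * 100
Stocking = 45 / 125 * 100
Stocking = 0.36 * 100 = 36.0%

36.0


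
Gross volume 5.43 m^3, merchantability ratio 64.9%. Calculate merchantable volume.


Formula: MV = V_total * (merchantable_pct / 100)
Merchantable fraction = 64.9% / 100 = 0.649
MV = 5.43 m^3 * 0.649 = 3.524 m^3

3.524


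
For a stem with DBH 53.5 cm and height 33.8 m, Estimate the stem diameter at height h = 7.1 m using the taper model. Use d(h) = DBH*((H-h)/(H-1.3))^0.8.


Taper: d(h) = DBH * ((H - h) / (H - 1.3))^0.8
Numerator = H - h = 33.8 - 7.1 = 26.7 m
Denominator = H - 1.3 = 33.8 - 1.3 = 32.5 m
Ratio = 26.7 / 32.5 = 0.82154
d = 53.5 * 0.82154^0.8 = 45.7 cm

45.7


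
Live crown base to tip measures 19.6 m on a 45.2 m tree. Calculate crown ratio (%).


Formula: Crown Ratio = (Crown Length / Total Height) * 100
CR = (19.6 m / 45.2 m) * 100
CR = 0.4336 * 100 = 43.4%

43.4


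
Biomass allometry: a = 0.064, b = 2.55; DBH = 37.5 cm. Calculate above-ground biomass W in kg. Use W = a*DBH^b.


Formula: W = a * DBH^b  (allometric power law)
DBH^b = 37.5^2.55 = 10322.3774
W = 0.064 * 10322.3774 = 660.6 kg

660.6


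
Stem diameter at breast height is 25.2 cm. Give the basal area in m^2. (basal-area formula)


Formula: BA = pi * (DBH/2)^2 / 10000  (cm^2 to m^2)
Radius = DBH/2 = 25.2/2 = 12.6 cm
BA = pi * 12.6^2 / 10000
   = 498.7592 cm^2 / 10000
   = 0.0499 m^2

0.0499


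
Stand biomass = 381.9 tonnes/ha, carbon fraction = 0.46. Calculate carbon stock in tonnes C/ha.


Formula: Carbon Stock = Biomass * Carbon Fraction
C = 381.9 t/ha * 0.46
C = 175.7 t C/ha

175.7


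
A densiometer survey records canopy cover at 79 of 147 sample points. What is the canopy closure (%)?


Formula: Canopy closure = covered points / total points * 100
Closure = 79 / 147 * 100
Closure = 0.5374 * 100 = 53.7%

53.7


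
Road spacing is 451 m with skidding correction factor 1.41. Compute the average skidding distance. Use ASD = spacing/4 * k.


Formula: ASD = (spacing / 4) * correction
Uncorrected distance = spacing / 4 = 451 / 4 = 112.75 m
ASD = 112.75 * 1.41 = 159 m

159


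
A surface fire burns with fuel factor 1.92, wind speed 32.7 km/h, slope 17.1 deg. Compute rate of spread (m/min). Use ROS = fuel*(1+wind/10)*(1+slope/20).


Formula: ROS = fuel * (1 + wind/10) * (1 + slope/20)
Wind factor = 1 + 32.7/10 = 4.27
Slope factor = 1 + 17.1/20 = 1.855
ROS = 1.92 * 4.27 * 1.855 = 15.21 m/min

15.21


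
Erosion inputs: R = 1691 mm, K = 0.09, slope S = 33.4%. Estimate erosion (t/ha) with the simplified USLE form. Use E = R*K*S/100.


Formula: E = R * K * S / 100  (simplified USLE)
R * K = 1691 * 0.09 = 152.19
E = 152.19 * 33.4 / 100 = 50.83 t/ha

50.83


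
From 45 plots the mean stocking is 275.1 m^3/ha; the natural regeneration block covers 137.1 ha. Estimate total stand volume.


Formula: Total Volume = Mean Volume per ha * Total Area
Total Volume = 275.1 m^3/ha * 137.1 ha
Total Volume = 37716 m^3

37716


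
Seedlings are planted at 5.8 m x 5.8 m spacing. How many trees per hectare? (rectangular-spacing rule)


Formula: TPH = 10000 m^2/ha / (spacing_x * spacing_y)
Area per tree = 5.8 m * 5.8 m = 33.64 m^2
TPH = 10000 / 33.64 = 297 trees/ha

297


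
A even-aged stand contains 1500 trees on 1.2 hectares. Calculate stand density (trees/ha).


Formula: Stand Density = N_trees / Area_ha
Density = 1500 trees / 1.2 ha
Density = 1250 trees/ha

1250


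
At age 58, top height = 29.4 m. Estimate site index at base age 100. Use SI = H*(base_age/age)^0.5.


Formula: SI = H_dom * (base_age / age)^0.5
Age ratio = 100 / 58 = 1.72414
sqrt(age_ratio) = 1.31306
SI = 29.4 * 1.31306 = 38.6 m

38.6


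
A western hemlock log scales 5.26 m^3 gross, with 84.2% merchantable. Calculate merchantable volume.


Formula: MV = V_total * (merchantable_pct / 100)
Merchantable fraction = 84.2% / 100 = 0.842
MV = 5.26 m^3 * 0.842 = 4.429 m^3

4.429


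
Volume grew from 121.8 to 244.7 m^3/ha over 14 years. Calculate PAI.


Formula: PAI = (V_T2 - V_T1) / (T2 - T1)
Volume increment = 244.7 - 121.8 = 122.9 m^3/ha
PAI = 122.9 / 14 = 8.78 m^3/ha/year

8.78


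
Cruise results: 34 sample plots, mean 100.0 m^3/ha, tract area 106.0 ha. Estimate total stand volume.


Formula: Total Volume = Mean Volume per ha * Total Area
Total Volume = 100.0 m^3/ha * 106.0 ha
Total Volume = 10600 m^3

10600


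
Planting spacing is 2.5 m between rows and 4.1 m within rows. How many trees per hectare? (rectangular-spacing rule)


Formula: TPH = 10000 m^2/ha / (spacing_x * spacing_y)
Area per tree = 2.5 m * 4.1 m = 10.25 m^2
TPH = 10000 / 10.25 = 976 trees/ha

976


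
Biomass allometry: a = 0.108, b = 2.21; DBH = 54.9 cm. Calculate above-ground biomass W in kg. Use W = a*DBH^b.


Formula: W = a * DBH^b  (allometric power law)
DBH^b = 54.9^2.21 = 6989.6412
W = 0.108 * 6989.6412 = 754.9 kg

754.9


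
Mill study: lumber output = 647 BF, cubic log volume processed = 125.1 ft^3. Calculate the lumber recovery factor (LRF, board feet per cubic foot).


Formula: LRF = Lumber Output (BF) / Log Input (ft^3)
LRF = 647 BF / 125.1 ft^3
LRF = 5.17 BF/ft^3

5.17


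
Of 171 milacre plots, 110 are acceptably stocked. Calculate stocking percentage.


Formula: Stocking % = stocked plots / total plots * 100
Stocking = 110 / 171 * 100
Stocking = 0.6433 * 100 = 64.3%

64.3


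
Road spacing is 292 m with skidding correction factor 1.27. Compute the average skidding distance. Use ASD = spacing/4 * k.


Formula: ASD = (spacing / 4) * correction
Uncorrected distance = spacing / 4 = 292 / 4 = 73 m
ASD = 73 * 1.27 = 93 m

93


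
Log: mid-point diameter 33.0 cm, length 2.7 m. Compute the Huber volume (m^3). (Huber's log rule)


Huber: V = Am * L,  Am = pi*(Dm/200)^2
Am = pi*(33.0/200)^2 = 0.08553 m^2
V = 0.08553*2.7 = 0.2309 m^3

0.2309


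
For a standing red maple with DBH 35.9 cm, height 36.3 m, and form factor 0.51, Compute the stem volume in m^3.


Formula: V = pi * (DBH/200)^2 * H * ff
Radius = DBH/200 = 35.9/200 = 0.1795 m
Radius^2 = 0.1795^2 = 0.03222025 m^2
V = pi * 0.03222025 * 36.3 * 0.51
V = 1.874 m^3

1.874


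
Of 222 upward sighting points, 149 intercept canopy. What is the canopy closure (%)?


Formula: Canopy closure = covered points / total points * 100
Closure = 149 / 222 * 100
Closure = 0.6712 * 100 = 67.1%

67.1


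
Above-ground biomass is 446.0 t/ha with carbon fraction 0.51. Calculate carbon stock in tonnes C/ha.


Formula: Carbon Stock = Biomass * Carbon Fraction
C = 446.0 t/ha * 0.51
C = 227.5 t C/ha

227.5


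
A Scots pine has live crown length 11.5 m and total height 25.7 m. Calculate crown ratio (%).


Formula: Crown Ratio = (Crown Length / Total Height) * 100
CR = (11.5 m / 25.7 m) * 100
CR = 0.4475 * 100 = 44.7%

44.7


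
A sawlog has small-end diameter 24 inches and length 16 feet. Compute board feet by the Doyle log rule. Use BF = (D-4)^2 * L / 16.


Doyle: BF = (D - 4)^2 * L / 16
Adjusted diameter = 24 - 4 = 20 in
(D-4)^2 = 20^2 = 400
BF = 400 * 16 / 16 = 400 BF

400


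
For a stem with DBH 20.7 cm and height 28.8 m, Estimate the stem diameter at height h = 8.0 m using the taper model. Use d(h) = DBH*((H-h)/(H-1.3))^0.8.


Taper: d(h) = DBH * ((H - h) / (H - 1.3))^0.8
Numerator = H - h = 28.8 - 8.0 = 20.8 m
Denominator = H - 1.3 = 28.8 - 1.3 = 27.5 m
Ratio = 20.8 / 27.5 = 0.75636
d = 20.7 * 0.75636^0.8 = 16.6 cm

16.6


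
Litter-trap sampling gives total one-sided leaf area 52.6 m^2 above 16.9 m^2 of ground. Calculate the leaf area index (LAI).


Formula: LAI = total leaf area / ground area  (dimensionless)
LAI = 52.6 m^2 / 16.9 m^2
LAI = 3.11

3.11


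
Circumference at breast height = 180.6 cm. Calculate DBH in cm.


Formula: DBH = C / pi
DBH = 180.6 / pi
pi = 3.14159...
DBH = 57.5 cm

57.5


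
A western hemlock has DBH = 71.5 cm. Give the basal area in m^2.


Formula: BA = pi * (DBH/2)^2 / 10000  (cm^2 to m^2)
Radius = DBH/2 = 71.5/2 = 35.75 cm
BA = pi * 35.75^2 / 10000
   = 4015.1518 cm^2 / 10000
   = 0.4015 m^2

0.4015


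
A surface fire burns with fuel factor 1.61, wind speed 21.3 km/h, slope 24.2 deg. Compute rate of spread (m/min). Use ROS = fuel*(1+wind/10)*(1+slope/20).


Formula: ROS = fuel * (1 + wind/10) * (1 + slope/20)
Wind factor = 1 + 21.3/10 = 3.13
Slope factor = 1 + 24.2/20 = 2.21
ROS = 1.61 * 3.13 * 2.21 = 11.14 m/min

11.14


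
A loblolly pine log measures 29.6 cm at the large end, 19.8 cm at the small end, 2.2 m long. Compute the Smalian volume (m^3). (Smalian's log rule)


Smalian: V = (A1 + A2)/2 * L,  A = pi*(D/200)^2
A1 = pi*(29.6/200)^2 = 0.068813 m^2
A2 = pi*(19.8/200)^2 = 0.030791 m^2
V = (0.068813+0.030791)/2*2.2 = 0.1096 m^3

0.1096


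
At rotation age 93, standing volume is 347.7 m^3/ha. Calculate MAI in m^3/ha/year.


Formula: MAI = Total Volume / Stand Age
MAI = 347.7 m^3/ha / 93 years
MAI = 3.74 m^3/ha/year

3.74


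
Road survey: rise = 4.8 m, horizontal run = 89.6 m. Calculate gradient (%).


Formula: Gradient = rise / run * 100
Gradient = 4.8 / 89.6 * 100 = 5.4%

5.4


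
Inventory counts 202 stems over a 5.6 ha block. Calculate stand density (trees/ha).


Formula: Stand Density = N_trees / Area_ha
Density = 202 trees / 5.6 ha
Density = 36 trees/ha

36


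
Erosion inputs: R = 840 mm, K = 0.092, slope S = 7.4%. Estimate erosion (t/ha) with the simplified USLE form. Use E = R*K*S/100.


Formula: E = R * K * S / 100  (simplified USLE)
R * K = 840 * 0.092 = 77.28
E = 77.28 * 7.4 / 100 = 5.72 t/ha

5.72


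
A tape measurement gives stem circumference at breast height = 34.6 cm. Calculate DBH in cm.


Formula: DBH = C / pi
DBH = 34.6 / pi
pi = 3.14159...
DBH = 11.0 cm

11.0


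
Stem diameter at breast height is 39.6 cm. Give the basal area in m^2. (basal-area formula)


Formula: BA = pi * (DBH/2)^2 / 10000  (cm^2 to m^2)
Radius = DBH/2 = 39.6/2 = 19.8 cm
BA = pi * 19.8^2 / 10000
   = 1231.63 cm^2 / 10000
   = 0.1232 m^2

0.1232


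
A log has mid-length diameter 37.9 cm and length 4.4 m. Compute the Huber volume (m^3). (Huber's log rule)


Huber: V = Am * L,  Am = pi*(Dm/200)^2
Am = pi*(37.9/200)^2 = 0.112815 m^2
V = 0.112815*4.4 = 0.4964 m^3

0.4964


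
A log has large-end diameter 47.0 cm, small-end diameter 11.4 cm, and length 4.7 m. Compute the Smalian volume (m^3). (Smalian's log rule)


Smalian: V = (A1 + A2)/2 * L,  A = pi*(D/200)^2
A1 = pi*(47.0/200)^2 = 0.173494 m^2
A2 = pi*(11.4/200)^2 = 0.010207 m^2
V = (0.173494+0.010207)/2*4.7 = 0.4317 m^3

0.4317


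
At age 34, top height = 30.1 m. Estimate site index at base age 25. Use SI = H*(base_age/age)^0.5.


Formula: SI = H_dom * (base_age / age)^0.5
Age ratio = 25 / 34 = 0.73529
sqrt(age_ratio) = 0.85749
SI = 30.1 * 0.85749 = 25.8 m

25.8


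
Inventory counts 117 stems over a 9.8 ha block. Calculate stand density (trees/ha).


Formula: Stand Density = N_trees / Area_ha
Density = 117 trees / 9.8 ha
Density = 12 trees/ha

12


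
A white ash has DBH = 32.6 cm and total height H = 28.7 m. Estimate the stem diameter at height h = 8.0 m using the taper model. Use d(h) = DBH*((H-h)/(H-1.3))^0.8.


Taper: d(h) = DBH * ((H - h) / (H - 1.3))^0.8
Numerator = H - h = 28.7 - 8.0 = 20.7 m
Denominator = H - 1.3 = 28.7 - 1.3 = 27.4 m
Ratio = 20.7 / 27.4 = 0.75547
d = 32.6 * 0.75547^0.8 = 26.0 cm

26.0


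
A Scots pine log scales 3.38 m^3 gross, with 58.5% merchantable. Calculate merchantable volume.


Formula: MV = V_total * (merchantable_pct / 100)
Merchantable fraction = 58.5% / 100 = 0.585
MV = 3.38 m^3 * 0.585 = 1.977 m^3

1.977


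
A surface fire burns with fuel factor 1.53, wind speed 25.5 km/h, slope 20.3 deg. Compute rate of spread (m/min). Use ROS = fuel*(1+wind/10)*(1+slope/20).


Formula: ROS = fuel * (1 + wind/10) * (1 + slope/20)
Wind factor = 1 + 25.5/10 = 3.55
Slope factor = 1 + 20.3/20 = 2.015
ROS = 1.53 * 3.55 * 2.015 = 10.94 m/min

10.94


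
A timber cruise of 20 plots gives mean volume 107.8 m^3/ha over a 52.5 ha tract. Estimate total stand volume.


Formula: Total Volume = Mean Volume per ha * Total Area
Total Volume = 107.8 m^3/ha * 52.5 ha
Total Volume = 5660 m^3

5660


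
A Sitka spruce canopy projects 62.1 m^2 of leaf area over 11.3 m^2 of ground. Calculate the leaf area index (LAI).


Formula: LAI = total leaf area / ground area  (dimensionless)
LAI = 62.1 m^2 / 11.3 m^2
LAI = 5.5

5.5


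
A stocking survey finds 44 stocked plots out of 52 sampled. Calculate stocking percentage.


Formula: Stocking % = stocked plots / total plots * 100
Stocking = 44 / 52 * 100
Stocking = 0.8462 * 100 = 84.6%

84.6


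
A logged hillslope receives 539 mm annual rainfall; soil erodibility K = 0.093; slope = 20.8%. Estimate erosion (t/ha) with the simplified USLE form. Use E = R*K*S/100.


Formula: E = R * K * S / 100  (simplified USLE)
R * K = 539 * 0.093 = 50.127
E = 50.127 * 20.8 / 100 = 10.43 t/ha

10.43


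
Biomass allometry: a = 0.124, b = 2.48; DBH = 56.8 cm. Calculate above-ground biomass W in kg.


Formula: W = a * DBH^b  (allometric power law)
DBH^b = 56.8^2.48 = 22427.6553
W = 0.124 * 22427.6553 = 2781.0 kg

2781.0


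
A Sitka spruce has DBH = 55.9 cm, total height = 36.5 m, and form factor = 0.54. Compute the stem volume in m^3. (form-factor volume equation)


Formula: V = pi * (DBH/200)^2 * H * ff
Radius = DBH/200 = 55.9/200 = 0.2795 m
Radius^2 = 0.2795^2 = 0.07812025 m^2
V = pi * 0.07812025 * 36.5 * 0.54
V = 4.837 m^3

4.837


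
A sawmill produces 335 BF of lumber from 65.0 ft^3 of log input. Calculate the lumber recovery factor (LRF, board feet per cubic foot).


Formula: LRF = Lumber Output (BF) / Log Input (ft^3)
LRF = 335 BF / 65.0 ft^3
LRF = 5.15 BF/ft^3

5.15


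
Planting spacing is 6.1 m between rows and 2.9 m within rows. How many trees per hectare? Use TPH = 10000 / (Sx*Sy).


Formula: TPH = 10000 m^2/ha / (spacing_x * spacing_y)
Area per tree = 6.1 m * 2.9 m = 17.69 m^2
TPH = 10000 / 17.69 = 565 trees/ha

565


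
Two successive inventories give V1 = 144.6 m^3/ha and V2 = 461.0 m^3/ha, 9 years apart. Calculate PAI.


Formula: PAI = (V_T2 - V_T1) / (T2 - T1)
Volume increment = 461.0 - 144.6 = 316.4 m^3/ha
PAI = 316.4 / 9 = 35.16 m^3/ha/year

35.16


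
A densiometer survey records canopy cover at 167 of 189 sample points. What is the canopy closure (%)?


Formula: Canopy closure = covered points / total points * 100
Closure = 167 / 189 * 100
Closure = 0.8836 * 100 = 88.4%

88.4


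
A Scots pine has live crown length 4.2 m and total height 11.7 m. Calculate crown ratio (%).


Formula: Crown Ratio = (Crown Length / Total Height) * 100
CR = (4.2 m / 11.7 m) * 100
CR = 0.359 * 100 = 35.9%

35.9


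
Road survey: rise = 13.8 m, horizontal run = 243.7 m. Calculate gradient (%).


Formula: Gradient = rise / run * 100
Gradient = 13.8 / 243.7 * 100 = 5.7%

5.7


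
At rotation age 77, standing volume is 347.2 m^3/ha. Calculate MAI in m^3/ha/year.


Formula: MAI = Total Volume / Stand Age
MAI = 347.2 m^3/ha / 77 years
MAI = 4.51 m^3/ha/year

4.51


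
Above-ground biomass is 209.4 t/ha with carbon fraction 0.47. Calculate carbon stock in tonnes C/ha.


Formula: Carbon Stock = Biomass * Carbon Fraction
C = 209.4 t/ha * 0.47
C = 98.4 t C/ha

98.4


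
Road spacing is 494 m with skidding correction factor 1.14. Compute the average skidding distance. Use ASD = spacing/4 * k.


Formula: ASD = (spacing / 4) * correction
Uncorrected distance = spacing / 4 = 494 / 4 = 123.5 m
ASD = 123.5 * 1.14 = 141 m

141


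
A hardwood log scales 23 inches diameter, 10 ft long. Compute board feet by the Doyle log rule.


Doyle: BF = (D - 4)^2 * L / 16
Adjusted diameter = 23 - 4 = 19 in
(D-4)^2 = 19^2 = 361
BF = 361 * 10 / 16 = 226 BF

226


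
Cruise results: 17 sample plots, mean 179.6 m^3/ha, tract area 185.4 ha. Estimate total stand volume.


Formula: Total Volume = Mean Volume per ha * Total Area
Total Volume = 179.6 m^3/ha * 185.4 ha
Total Volume = 33298 m^3

33298


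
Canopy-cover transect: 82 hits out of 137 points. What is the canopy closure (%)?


Formula: Canopy closure = covered points / total points * 100
Closure = 82 / 137 * 100
Closure = 0.5985 * 100 = 59.9%

59.9


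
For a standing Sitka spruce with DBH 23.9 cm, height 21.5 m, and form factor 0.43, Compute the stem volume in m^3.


Formula: V = pi * (DBH/200)^2 * H * ff
Radius = DBH/200 = 23.9/200 = 0.1195 m
Radius^2 = 0.1195^2 = 0.01428025 m^2
V = pi * 0.01428025 * 21.5 * 0.43
V = 0.415 m^3

0.415


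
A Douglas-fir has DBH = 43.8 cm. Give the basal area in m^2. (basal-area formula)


Formula: BA = pi * (DBH/2)^2 / 10000  (cm^2 to m^2)
Radius = DBH/2 = 43.8/2 = 21.9 cm
BA = pi * 21.9^2 / 10000
   = 1506.7393 cm^2 / 10000
   = 0.1507 m^2

0.1507


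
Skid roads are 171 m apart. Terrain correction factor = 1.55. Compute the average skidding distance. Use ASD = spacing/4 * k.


Formula: ASD = (spacing / 4) * correction
Uncorrected distance = spacing / 4 = 171 / 4 = 42.75 m
ASD = 42.75 * 1.55 = 66 m

66


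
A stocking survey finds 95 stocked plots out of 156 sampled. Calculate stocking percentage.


Formula: Stocking % = stocked plots / total plots * 100
Stocking = 95 / 156 * 100
Stocking = 0.609 * 100 = 60.9%

60.9


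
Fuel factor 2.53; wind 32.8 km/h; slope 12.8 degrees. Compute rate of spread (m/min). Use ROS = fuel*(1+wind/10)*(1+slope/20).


Formula: ROS = fuel * (1 + wind/10) * (1 + slope/20)
Wind factor = 1 + 32.8/10 = 4.28
Slope factor = 1 + 12.8/20 = 1.64
ROS = 2.53 * 4.28 * 1.64 = 17.76 m/min

17.76


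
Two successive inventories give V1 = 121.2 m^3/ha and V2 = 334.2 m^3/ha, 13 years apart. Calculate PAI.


Formula: PAI = (V_T2 - V_T1) / (T2 - T1)
Volume increment = 334.2 - 121.2 = 213.0 m^3/ha
PAI = 213.0 / 13 = 16.38 m^3/ha/year

16.38


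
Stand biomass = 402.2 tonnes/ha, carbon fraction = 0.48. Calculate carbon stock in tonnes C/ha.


Formula: Carbon Stock = Biomass * Carbon Fraction
C = 402.2 t/ha * 0.48
C = 193.1 t C/ha

193.1


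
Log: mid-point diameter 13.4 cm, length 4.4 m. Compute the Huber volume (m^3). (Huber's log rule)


Huber: V = Am * L,  Am = pi*(Dm/200)^2
Am = pi*(13.4/200)^2 = 0.014103 m^2
V = 0.014103*4.4 = 0.0621 m^3

0.0621


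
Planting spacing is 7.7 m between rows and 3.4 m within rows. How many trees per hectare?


Formula: TPH = 10000 m^2/ha / (spacing_x * spacing_y)
Area per tree = 7.7 m * 3.4 m = 26.18 m^2
TPH = 10000 / 26.18 = 382 trees/ha

382


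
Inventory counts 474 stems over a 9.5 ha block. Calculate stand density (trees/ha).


Formula: Stand Density = N_trees / Area_ha
Density = 474 trees / 9.5 ha
Density = 50 trees/ha

50


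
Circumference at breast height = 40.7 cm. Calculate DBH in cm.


Formula: DBH = C / pi
DBH = 40.7 / pi
pi = 3.14159...
DBH = 13.0 cm

13.0


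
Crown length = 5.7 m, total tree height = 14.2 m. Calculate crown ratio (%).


Formula: Crown Ratio = (Crown Length / Total Height) * 100
CR = (5.7 m / 14.2 m) * 100
CR = 0.4014 * 100 = 40.1%

40.1


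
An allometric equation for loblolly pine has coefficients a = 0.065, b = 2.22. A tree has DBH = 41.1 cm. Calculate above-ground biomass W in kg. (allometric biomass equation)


Formula: W = a * DBH^b  (allometric power law)
DBH^b = 41.1^2.22 = 3825.858
W = 0.065 * 3825.858 = 248.7 kg

248.7


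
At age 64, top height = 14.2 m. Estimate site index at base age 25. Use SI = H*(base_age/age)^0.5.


Formula: SI = H_dom * (base_age / age)^0.5
Age ratio = 25 / 64 = 0.39062
sqrt(age_ratio) = 0.625
SI = 14.2 * 0.625 = 8.9 m

8.9


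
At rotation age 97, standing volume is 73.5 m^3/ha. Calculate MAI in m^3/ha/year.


Formula: MAI = Total Volume / Stand Age
MAI = 73.5 m^3/ha / 97 years
MAI = 0.76 m^3/ha/year

0.76


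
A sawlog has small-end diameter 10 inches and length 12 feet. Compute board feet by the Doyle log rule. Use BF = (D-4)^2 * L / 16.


Doyle: BF = (D - 4)^2 * L / 16
Adjusted diameter = 10 - 4 = 6 in
(D-4)^2 = 6^2 = 36
BF = 36 * 12 / 16 = 27 BF

27


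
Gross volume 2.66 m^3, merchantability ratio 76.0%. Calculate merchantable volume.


Formula: MV = V_total * (merchantable_pct / 100)
Merchantable fraction = 76.0% / 100 = 0.76
MV = 2.66 m^3 * 0.76 = 2.022 m^3

2.022


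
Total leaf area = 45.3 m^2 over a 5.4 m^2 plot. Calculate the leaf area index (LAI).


Formula: LAI = total leaf area / ground area  (dimensionless)
LAI = 45.3 m^2 / 5.4 m^2
LAI = 8.39

8.39


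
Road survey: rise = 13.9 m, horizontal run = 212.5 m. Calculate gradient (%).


Formula: Gradient = rise / run * 100
Gradient = 13.9 / 212.5 * 100 = 6.5%

6.5


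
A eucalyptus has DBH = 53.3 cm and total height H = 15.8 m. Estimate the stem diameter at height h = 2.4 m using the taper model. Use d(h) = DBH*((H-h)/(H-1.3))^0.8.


Taper: d(h) = DBH * ((H - h) / (H - 1.3))^0.8
Numerator = H - h = 15.8 - 2.4 = 13.4 m
Denominator = H - 1.3 = 15.8 - 1.3 = 14.5 m
Ratio = 13.4 / 14.5 = 0.92414
d = 53.3 * 0.92414^0.8 = 50.0 cm

50.0


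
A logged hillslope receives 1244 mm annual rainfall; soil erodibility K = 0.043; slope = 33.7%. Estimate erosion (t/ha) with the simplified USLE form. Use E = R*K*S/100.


Formula: E = R * K * S / 100  (simplified USLE)
R * K = 1244 * 0.043 = 53.492
E = 53.492 * 33.7 / 100 = 18.03 t/ha

18.03


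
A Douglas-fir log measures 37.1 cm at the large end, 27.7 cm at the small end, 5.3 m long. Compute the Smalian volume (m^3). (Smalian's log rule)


Smalian: V = (A1 + A2)/2 * L,  A = pi*(D/200)^2
A1 = pi*(37.1/200)^2 = 0.108103 m^2
A2 = pi*(27.7/200)^2 = 0.060263 m^2
V = (0.108103+0.060263)/2*5.3 = 0.4462 m^3

0.4462
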